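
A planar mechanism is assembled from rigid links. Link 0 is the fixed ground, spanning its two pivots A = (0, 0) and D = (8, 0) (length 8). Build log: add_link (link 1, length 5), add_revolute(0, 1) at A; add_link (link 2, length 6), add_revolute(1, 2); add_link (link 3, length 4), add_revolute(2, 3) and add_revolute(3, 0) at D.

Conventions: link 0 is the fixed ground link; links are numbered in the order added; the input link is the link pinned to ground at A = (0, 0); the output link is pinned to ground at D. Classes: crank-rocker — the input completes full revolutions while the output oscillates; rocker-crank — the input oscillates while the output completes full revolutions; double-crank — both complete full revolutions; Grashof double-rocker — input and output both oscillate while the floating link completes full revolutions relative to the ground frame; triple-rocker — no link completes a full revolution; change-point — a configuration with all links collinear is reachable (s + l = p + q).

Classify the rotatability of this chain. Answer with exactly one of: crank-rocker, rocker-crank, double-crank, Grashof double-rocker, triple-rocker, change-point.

lengths: ground=8, input=5, coupler=6, output=4
sorted: s=4 (shortest), l=8 (longest), p+q=11
s + l = 12 vs p + q = 11
s + l > p + q → non-Grashof → no link fully rotates → triple-rocker

triple-rocker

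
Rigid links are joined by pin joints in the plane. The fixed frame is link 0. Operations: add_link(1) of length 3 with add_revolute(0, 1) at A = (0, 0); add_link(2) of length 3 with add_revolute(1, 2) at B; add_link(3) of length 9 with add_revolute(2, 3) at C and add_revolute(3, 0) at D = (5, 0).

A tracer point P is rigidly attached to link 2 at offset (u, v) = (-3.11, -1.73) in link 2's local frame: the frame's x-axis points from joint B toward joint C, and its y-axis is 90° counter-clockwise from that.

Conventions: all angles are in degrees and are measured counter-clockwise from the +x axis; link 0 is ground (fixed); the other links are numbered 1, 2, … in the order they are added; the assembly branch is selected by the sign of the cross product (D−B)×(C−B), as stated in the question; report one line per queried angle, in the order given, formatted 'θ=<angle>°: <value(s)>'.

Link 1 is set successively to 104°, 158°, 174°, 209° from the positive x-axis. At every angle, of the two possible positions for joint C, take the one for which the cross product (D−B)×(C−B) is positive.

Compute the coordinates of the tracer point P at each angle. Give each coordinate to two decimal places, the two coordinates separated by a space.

A=(0,0), D=(5.00,0)
θ=104°: B = A + 3.00·(cos104°, sin104°) = (-0.7258, 2.9109)
θ=104°: |BD| = 6.4232
θ=104°: circle(B,3.00) ∩ circle(D,9.00): a=-2.3931, h=1.8092
θ=104°:   candidates: C₊=(-2.0391,5.6081) cross=11.621; C₋=(-3.6789,2.3826) cross=-11.621
θ=104°:   branch + wants cross > 0 → take C=(-2.0391,5.6081) (cross=11.621)
θ=104°: ex = (C−B)/|BC| = (-0.4378,0.8991); ey = (-0.8991,-0.4378)
θ=104°: P = B + -3.11·ex + -1.73·ey = (2.1911,0.8721)
θ=158°: B = A + 3.00·(cos158°, sin158°) = (-2.7816, 1.1238)
θ=158°: |BD| = 7.8623
θ=158°: circle(B,3.00) ∩ circle(D,9.00): a=-0.6477, h=2.9293
θ=158°:   candidates: C₊=(-3.0039,4.1156) cross=23.031; C₋=(-3.8413,-1.6828) cross=-23.031
θ=158°:   branch + wants cross > 0 → take C=(-3.0039,4.1156) (cross=23.031)
θ=158°: ex = (C−B)/|BC| = (-0.0741,0.9973); ey = (-0.9973,-0.0741)
θ=158°: P = B + -3.11·ex + -1.73·ey = (-0.8258,-1.8494)
θ=174°: B = A + 3.00·(cos174°, sin174°) = (-2.9836, 0.3136)
θ=174°: |BD| = 7.9897
θ=174°: circle(B,3.00) ∩ circle(D,9.00): a=-0.5109, h=2.9562
θ=174°:   candidates: C₊=(-3.3781,3.2875) cross=23.619; C₋=(-3.6101,-2.6203) cross=-23.619
θ=174°:   branch + wants cross > 0 → take C=(-3.3781,3.2875) (cross=23.619)
θ=174°: ex = (C−B)/|BC| = (-0.1315,0.9913); ey = (-0.9913,-0.1315)
θ=174°: P = B + -3.11·ex + -1.73·ey = (-0.8596,-2.5419)
θ=209°: B = A + 3.00·(cos209°, sin209°) = (-2.6239, -1.4544)
θ=209°: |BD| = 7.7614
θ=209°: circle(B,3.00) ∩ circle(D,9.00): a=-0.7577, h=2.9027
θ=209°:   candidates: C₊=(-3.9121,1.2549) cross=22.529; C₋=(-2.8242,-4.4477) cross=-22.529
θ=209°:   branch + wants cross > 0 → take C=(-3.9121,1.2549) (cross=22.529)
θ=209°: ex = (C−B)/|BC| = (-0.4294,0.9031); ey = (-0.9031,-0.4294)
θ=209°: P = B + -3.11·ex + -1.73·ey = (0.2740,-3.5202)

θ=104°: 2.19 0.87
θ=158°: -0.83 -1.85
θ=174°: -0.86 -2.54
θ=209°: 0.27 -3.52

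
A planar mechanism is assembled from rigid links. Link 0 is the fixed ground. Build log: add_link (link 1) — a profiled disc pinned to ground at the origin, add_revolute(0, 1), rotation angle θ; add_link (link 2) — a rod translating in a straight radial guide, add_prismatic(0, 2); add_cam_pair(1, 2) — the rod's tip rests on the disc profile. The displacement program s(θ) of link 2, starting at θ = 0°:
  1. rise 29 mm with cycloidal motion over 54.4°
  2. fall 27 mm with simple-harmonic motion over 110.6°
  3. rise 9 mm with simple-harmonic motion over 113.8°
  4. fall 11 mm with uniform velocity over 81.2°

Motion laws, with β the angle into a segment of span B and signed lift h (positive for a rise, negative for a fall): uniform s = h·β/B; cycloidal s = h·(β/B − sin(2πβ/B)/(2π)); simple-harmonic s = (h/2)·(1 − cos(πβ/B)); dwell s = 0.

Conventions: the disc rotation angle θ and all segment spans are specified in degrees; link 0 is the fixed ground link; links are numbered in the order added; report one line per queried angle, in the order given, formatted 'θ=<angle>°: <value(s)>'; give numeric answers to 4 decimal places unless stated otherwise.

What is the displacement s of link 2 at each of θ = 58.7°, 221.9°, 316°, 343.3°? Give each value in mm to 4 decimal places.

seg 1 [0°–54.4°] cycloidal, h=29: full span → s += 29 → s = 29.0000
seg 2 [54.4°–165°] simple-harmonic, h=-27: θ=58.7° here. β=4.3, B=110.6. -27/2·(1 − cos(π·0.0389)) = -0.1006 → s = 28.8994
seg 2 [54.4°–165°] simple-harmonic, h=-27: full span → s += -27 → s = 2.0000
seg 3 [165°–278.8°] simple-harmonic, h=9: θ=221.9° here. β=56.9, B=113.8. 9/2·(1 − cos(π·0.5000)) = 4.5000 → s = 6.5000
seg 3 [165°–278.8°] simple-harmonic, h=9: full span → s += 9 → s = 11.0000
seg 4 [278.8°–360°] uniform, h=-11: θ=316° here. β=37.2, B=81.2. -11·37.2/81.2 = -5.0394 → s = 5.9606
seg 4 [278.8°–360°] uniform, h=-11: θ=343.3° here. β=64.5, B=81.2. -11·64.5/81.2 = -8.7377 → s = 2.2623

θ=58.7°: 28.8994
θ=221.9°: 6.5000
θ=316°: 5.9606
θ=343.3°: 2.2623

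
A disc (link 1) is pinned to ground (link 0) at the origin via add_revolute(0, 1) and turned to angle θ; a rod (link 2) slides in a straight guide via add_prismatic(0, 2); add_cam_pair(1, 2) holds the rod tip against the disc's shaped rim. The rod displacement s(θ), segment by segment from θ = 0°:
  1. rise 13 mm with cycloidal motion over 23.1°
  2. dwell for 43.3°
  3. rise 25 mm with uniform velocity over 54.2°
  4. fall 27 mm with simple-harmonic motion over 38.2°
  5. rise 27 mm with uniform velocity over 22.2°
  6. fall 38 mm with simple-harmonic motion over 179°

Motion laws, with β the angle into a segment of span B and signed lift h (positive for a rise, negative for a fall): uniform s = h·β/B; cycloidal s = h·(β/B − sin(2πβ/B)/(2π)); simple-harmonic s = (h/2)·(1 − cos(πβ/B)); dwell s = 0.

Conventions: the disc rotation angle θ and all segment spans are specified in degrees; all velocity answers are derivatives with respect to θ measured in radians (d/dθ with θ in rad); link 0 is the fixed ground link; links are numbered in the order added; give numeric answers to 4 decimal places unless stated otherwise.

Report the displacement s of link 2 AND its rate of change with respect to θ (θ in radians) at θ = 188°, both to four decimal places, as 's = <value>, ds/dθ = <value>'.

segment 1 (0° to 23.1°, cycloidal, h = 13) is passed completely: s = 0.0000 + (13) = 13.0000
segment 2 (23.1° to 66.4°, dwell): s unchanged at 13.0000
segment 3 (66.4° to 120.6°, uniform, h = 25) is passed completely: s = 13.0000 + (25) = 38.0000
segment 4 (120.6° to 158.8°, simple-harmonic, h = -27) is passed completely: s = 38.0000 + (-27) = 11.0000
segment 5 (158.8° to 181°, uniform, h = 27) is passed completely: s = 11.0000 + (27) = 38.0000
θ = 188° falls in segment 6 (181° to 360°, simple-harmonic, h = -38): β = 188 − 181 = 7°, B = 179°; Δs = -38/2·(1 − cos(π·0.0391)) = -0.1432; s = 38.0000 − 0.1432 = 37.8568
velocity in seg [181°–360°] (simple-harmonic), θ in radians: β = 7° = 0.1222 rad, B = 179° = 3.1241 rad; ds/dθ = (πh/(2B)) sin(πβ/B) = (π·(-38)/(2·3.1241)) sin(π·0.0391) = -2.341396 mm/rad

s = 37.8568, ds/dθ = -2.3414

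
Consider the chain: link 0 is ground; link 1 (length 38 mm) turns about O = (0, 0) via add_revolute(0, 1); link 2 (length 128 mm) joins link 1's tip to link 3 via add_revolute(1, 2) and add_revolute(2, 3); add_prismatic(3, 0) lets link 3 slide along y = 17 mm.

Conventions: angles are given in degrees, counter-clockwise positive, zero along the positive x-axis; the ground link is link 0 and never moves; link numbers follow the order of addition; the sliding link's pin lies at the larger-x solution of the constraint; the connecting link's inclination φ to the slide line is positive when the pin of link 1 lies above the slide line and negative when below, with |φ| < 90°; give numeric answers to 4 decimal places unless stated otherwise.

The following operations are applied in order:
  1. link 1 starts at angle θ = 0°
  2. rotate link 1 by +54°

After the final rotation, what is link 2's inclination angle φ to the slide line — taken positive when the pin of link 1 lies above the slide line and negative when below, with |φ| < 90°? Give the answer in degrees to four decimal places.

geometry: r = 38 mm, L = 128 mm, e = 17 mm; θ starts at 0°
rotate link 1 by +54°: θ ← 0° +54° = 54°
h = r sin θ − e = 30.742646 − 17 = 13.742646
sin φ = h / L = 13.742646 / 128 = 0.10736442
φ = arcsin(0.10736442) = 6.163408°

6.1634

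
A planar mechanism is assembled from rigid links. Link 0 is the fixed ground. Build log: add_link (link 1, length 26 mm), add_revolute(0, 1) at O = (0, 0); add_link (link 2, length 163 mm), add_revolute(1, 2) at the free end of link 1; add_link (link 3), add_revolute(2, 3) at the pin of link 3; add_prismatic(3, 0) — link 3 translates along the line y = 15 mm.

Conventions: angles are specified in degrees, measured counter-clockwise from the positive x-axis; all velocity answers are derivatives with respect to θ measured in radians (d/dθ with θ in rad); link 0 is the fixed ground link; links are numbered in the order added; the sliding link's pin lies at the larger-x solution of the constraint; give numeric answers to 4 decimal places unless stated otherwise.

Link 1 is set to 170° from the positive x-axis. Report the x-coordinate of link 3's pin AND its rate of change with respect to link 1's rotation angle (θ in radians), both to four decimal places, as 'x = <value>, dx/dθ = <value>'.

geometry: r = 26 mm, L = 163 mm, e = 15 mm
crank pin P = (r cos θ, r sin θ) = (-25.605002, 4.514853)
h = r sin θ − e = 4.514853 − 15 = -10.485147
x = r cos θ + √(L² − h²) = -25.605002 + 162.662416 = 137.057415
dx/dθ = −r sin θ − h·r cos θ/√(L² − h²) (θ in radians; h = -10.485147) = -6.165340

x = 137.0574, dx/dθ = -6.1653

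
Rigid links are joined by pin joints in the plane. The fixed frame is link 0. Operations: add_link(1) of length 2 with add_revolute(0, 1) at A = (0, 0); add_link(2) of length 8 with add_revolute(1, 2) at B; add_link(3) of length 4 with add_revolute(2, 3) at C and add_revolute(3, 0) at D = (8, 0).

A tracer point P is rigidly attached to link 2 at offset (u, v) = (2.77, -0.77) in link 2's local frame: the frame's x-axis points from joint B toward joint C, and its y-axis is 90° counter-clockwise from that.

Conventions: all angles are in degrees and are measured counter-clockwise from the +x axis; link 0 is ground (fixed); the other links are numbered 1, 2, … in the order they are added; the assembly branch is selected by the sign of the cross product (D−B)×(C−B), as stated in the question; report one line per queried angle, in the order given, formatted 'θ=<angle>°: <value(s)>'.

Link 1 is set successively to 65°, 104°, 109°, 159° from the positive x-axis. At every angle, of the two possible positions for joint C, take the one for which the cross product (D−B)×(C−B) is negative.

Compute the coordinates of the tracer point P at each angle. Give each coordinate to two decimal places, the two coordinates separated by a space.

A=(0,0), D=(8.00,0)
θ=65°: B = A + 2.00·(cos65°, sin65°) = (0.8452, 1.8126)
θ=65°: |BD| = 7.3808
θ=65°: circle(B,8.00) ∩ circle(D,4.00): a=6.9421, h=3.9759
θ=65°:   candidates: C₊=(8.5511,3.9619) cross=29.345; C₋=(6.5983,-3.7464) cross=-29.345
θ=65°:   branch - wants cross < 0 → take C=(6.5983,-3.7464) (cross=-29.345)
θ=65°: ex = (C−B)/|BC| = (0.7191,-0.6949); ey = (0.6949,0.7191)
θ=65°: P = B + 2.77·ex + -0.77·ey = (2.3022,-0.6659)
θ=104°: B = A + 2.00·(cos104°, sin104°) = (-0.4838, 1.9406)
θ=104°: |BD| = 8.7030
θ=104°: circle(B,8.00) ∩ circle(D,4.00): a=7.1092, h=3.6688
θ=104°:   candidates: C₊=(7.2644,3.9318) cross=31.929; C₋=(5.6283,-3.2210) cross=-31.929
θ=104°:   branch - wants cross < 0 → take C=(5.6283,-3.2210) (cross=-31.929)
θ=104°: ex = (C−B)/|BC| = (0.7640,-0.6452); ey = (0.6452,0.7640)
θ=104°: P = B + 2.77·ex + -0.77·ey = (1.1357,-0.4349)
θ=109°: B = A + 2.00·(cos109°, sin109°) = (-0.6511, 1.8910)
θ=109°: |BD| = 8.8554
θ=109°: circle(B,8.00) ∩ circle(D,4.00): a=7.1379, h=3.6125
θ=109°:   candidates: C₊=(7.0936,3.8959) cross=31.990; C₋=(5.5507,-3.1624) cross=-31.990
θ=109°:   branch - wants cross < 0 → take C=(5.5507,-3.1624) (cross=-31.990)
θ=109°: ex = (C−B)/|BC| = (0.7752,-0.6317); ey = (0.6317,0.7752)
θ=109°: P = B + 2.77·ex + -0.77·ey = (1.0099,-0.4556)
θ=159°: B = A + 2.00·(cos159°, sin159°) = (-1.8672, 0.7167)
θ=159°: |BD| = 9.8932
θ=159°: circle(B,8.00) ∩ circle(D,4.00): a=7.3725, h=3.1058
θ=159°:   candidates: C₊=(5.7110,3.2803) cross=30.727; C₋=(5.2610,-2.9151) cross=-30.727
θ=159°:   branch - wants cross < 0 → take C=(5.2610,-2.9151) (cross=-30.727)
θ=159°: ex = (C−B)/|BC| = (0.8910,-0.4540); ey = (0.4540,0.8910)
θ=159°: P = B + 2.77·ex + -0.77·ey = (0.2514,-1.2269)

θ=65°: 2.30 -0.67
θ=104°: 1.14 -0.43
θ=109°: 1.01 -0.46
θ=159°: 0.25 -1.23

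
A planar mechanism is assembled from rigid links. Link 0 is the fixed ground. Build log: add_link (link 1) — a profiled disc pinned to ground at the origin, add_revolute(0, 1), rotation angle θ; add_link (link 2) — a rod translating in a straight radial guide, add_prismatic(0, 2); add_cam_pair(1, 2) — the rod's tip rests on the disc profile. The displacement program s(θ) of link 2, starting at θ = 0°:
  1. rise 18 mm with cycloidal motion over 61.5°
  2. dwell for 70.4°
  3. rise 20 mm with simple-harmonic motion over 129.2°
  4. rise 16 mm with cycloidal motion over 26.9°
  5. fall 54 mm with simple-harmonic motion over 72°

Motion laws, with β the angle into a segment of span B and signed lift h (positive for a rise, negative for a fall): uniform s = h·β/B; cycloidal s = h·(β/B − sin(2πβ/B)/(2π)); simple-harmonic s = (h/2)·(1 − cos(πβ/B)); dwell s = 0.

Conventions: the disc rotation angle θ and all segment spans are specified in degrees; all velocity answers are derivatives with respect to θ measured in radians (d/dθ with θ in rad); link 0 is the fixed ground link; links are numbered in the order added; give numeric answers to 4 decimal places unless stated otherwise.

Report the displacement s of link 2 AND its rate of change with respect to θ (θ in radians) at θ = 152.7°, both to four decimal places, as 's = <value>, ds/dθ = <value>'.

seg 1 [0°–61.5°] cycloidal, h=18: full span → s += 18 → s = 18.0000
seg 2 [61.5°–131.9°] dwell: s stays 18.0000
seg 3 [131.9°–261.1°] simple-harmonic, h=20: θ=152.7° here. β=20.8, B=129.2. 20/2·(1 − cos(π·0.1610)) = 1.2520 → s = 19.2520
velocity in seg [131.9°–261.1°] (simple-harmonic), θ in radians: β = 20.8° = 0.3630 rad, B = 129.2° = 2.2550 rad; ds/dθ = (πh/(2B)) sin(πβ/B) = (π·20/(2·2.2550)) sin(π·0.1610) = 6.749704 mm/rad

s = 19.2520, ds/dθ = 6.7497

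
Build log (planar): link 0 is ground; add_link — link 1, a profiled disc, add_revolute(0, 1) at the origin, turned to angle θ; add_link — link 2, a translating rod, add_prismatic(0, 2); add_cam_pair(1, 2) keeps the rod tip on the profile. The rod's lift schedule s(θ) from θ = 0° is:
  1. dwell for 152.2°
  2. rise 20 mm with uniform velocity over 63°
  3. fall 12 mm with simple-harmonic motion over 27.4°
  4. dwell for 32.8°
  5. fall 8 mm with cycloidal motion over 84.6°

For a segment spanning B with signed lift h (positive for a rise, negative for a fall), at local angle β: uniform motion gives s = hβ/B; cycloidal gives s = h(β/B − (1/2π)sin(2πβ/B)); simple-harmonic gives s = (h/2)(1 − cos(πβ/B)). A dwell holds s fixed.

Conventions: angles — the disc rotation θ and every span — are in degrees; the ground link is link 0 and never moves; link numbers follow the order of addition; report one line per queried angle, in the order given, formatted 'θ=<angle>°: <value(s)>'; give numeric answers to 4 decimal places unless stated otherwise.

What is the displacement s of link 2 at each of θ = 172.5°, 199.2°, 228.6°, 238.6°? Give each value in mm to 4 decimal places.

seg 1 [0°–152.2°] dwell: s stays 0.0000
seg 2 [152.2°–215.2°] uniform, h=20: θ=172.5° here. β=20.3, B=63. 20·20.3/63 = 6.4444 → s = 6.4444
seg 2 [152.2°–215.2°] uniform, h=20: θ=199.2° here. β=47, B=63. 20·47/63 = 14.9206 → s = 14.9206
seg 2 [152.2°–215.2°] uniform, h=20: full span → s += 20 → s = 20.0000
seg 3 [215.2°–242.6°] simple-harmonic, h=-12: θ=228.6° here. β=13.4, B=27.4. -12/2·(1 − cos(π·0.4891)) = -5.7937 → s = 14.2063
seg 3 [215.2°–242.6°] simple-harmonic, h=-12: θ=238.6° here. β=23.4, B=27.4. -12/2·(1 − cos(π·0.8540)) = -11.3800 → s = 8.6200

θ=172.5°: 6.4444
θ=199.2°: 14.9206
θ=228.6°: 14.2063
θ=238.6°: 8.6200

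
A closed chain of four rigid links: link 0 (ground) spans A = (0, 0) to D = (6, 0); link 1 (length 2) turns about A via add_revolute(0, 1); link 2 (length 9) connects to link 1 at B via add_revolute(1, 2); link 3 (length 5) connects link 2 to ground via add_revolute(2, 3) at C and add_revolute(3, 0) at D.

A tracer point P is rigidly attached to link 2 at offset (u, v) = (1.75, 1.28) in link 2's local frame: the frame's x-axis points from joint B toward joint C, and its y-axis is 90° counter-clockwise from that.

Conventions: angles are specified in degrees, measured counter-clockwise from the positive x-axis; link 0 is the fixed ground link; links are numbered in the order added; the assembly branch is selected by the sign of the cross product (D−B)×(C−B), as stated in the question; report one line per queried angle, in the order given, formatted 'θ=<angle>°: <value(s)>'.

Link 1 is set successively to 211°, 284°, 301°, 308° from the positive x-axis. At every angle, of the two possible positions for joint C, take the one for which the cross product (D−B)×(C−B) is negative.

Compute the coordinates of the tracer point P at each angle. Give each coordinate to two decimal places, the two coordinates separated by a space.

A=(0,0), D=(6.00,0)
θ=211°: B = A + 2.00·(cos211°, sin211°) = (-1.7143, -1.0301)
θ=211°: |BD| = 7.7828
θ=211°: circle(B,9.00) ∩ circle(D,5.00): a=7.4891, h=4.9914
θ=211°:   candidates: C₊=(5.0482,4.9086) cross=38.847; C₋=(6.3695,-4.9863) cross=-38.847
θ=211°:   branch - wants cross < 0 → take C=(6.3695,-4.9863) (cross=-38.847)
θ=211°: ex = (C−B)/|BC| = (0.8982,-0.4396); ey = (0.4396,0.8982)
θ=211°: P = B + 1.75·ex + 1.28·ey = (0.4202,-0.6496)
θ=284°: B = A + 2.00·(cos284°, sin284°) = (0.4838, -1.9406)
θ=284°: |BD| = 5.8476
θ=284°: circle(B,9.00) ∩ circle(D,5.00): a=7.7121, h=4.6393
θ=284°:   candidates: C₊=(6.2193,4.9952) cross=27.129; C₋=(9.2985,-3.7576) cross=-27.129
θ=284°:   branch - wants cross < 0 → take C=(9.2985,-3.7576) (cross=-27.129)
θ=284°: ex = (C−B)/|BC| = (0.9794,-0.2019); ey = (0.2019,0.9794)
θ=284°: P = B + 1.75·ex + 1.28·ey = (2.4562,-1.0403)
θ=301°: B = A + 2.00·(cos301°, sin301°) = (1.0301, -1.7143)
θ=301°: |BD| = 5.2573
θ=301°: circle(B,9.00) ∩ circle(D,5.00): a=7.9546, h=4.2101
θ=301°:   candidates: C₊=(7.1770,4.8595) cross=22.133; C₋=(9.9227,-3.1004) cross=-22.133
θ=301°:   branch - wants cross < 0 → take C=(9.9227,-3.1004) (cross=-22.133)
θ=301°: ex = (C−B)/|BC| = (0.9881,-0.1540); ey = (0.1540,0.9881)
θ=301°: P = B + 1.75·ex + 1.28·ey = (2.9563,-0.7191)
θ=308°: B = A + 2.00·(cos308°, sin308°) = (1.2313, -1.5760)
θ=308°: |BD| = 5.0224
θ=308°: circle(B,9.00) ∩ circle(D,5.00): a=8.0862, h=3.9513
θ=308°:   candidates: C₊=(7.6692,4.7131) cross=19.845; C₋=(10.1490,-2.7902) cross=-19.845
θ=308°:   branch - wants cross < 0 → take C=(10.1490,-2.7902) (cross=-19.845)
θ=308°: ex = (C−B)/|BC| = (0.9909,-0.1349); ey = (0.1349,0.9909)
θ=308°: P = B + 1.75·ex + 1.28·ey = (3.1380,-0.5438)

θ=211°: 0.42 -0.65
θ=284°: 2.46 -1.04
θ=301°: 2.96 -0.72
θ=308°: 3.14 -0.54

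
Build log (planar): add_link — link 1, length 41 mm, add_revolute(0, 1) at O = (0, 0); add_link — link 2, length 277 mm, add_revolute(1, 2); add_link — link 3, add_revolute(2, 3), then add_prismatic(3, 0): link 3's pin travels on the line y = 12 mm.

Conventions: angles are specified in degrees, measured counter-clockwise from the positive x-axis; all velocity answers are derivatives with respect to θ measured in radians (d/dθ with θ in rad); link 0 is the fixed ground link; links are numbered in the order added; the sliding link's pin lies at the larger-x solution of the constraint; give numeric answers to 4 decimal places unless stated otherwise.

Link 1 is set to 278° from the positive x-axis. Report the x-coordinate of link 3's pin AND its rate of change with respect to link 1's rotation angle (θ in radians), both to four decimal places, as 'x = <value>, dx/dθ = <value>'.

geometry: r = 41 mm, L = 277 mm, e = 12 mm
crank pin P = (r cos θ, r sin θ) = (5.706097, -40.600991)
h = r sin θ − e = -40.600991 − 12 = -52.600991
x = r cos θ + √(L² − h²) = 5.706097 + 271.959805 = 277.665903
dx/dθ = −r sin θ − h·r cos θ/√(L² − h²) (θ in radians; h = -52.600991) = 41.704633

x = 277.6659, dx/dθ = 41.7046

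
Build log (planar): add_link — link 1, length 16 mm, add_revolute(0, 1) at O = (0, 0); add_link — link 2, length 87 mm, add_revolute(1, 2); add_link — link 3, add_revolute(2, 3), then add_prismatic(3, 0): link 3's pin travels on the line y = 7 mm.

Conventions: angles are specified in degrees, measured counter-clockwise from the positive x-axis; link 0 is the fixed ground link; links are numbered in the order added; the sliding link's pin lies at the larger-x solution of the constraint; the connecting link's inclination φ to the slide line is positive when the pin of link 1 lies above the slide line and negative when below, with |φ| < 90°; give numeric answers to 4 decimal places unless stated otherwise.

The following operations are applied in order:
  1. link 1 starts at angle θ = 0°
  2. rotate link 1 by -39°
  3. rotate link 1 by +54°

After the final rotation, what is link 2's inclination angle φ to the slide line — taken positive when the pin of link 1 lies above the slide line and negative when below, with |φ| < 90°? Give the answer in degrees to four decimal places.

geometry: r = 16 mm, L = 87 mm, e = 7 mm; θ starts at 0°
rotate link 1 by -39°: θ ← 0° -39° = -39°
rotate link 1 by +54°: θ ← -39° +54° = 15°
h = r sin θ − e = 4.141105 − 7 = -2.858895
sin φ = h / L = -2.858895 / 87 = -0.03286087
φ = arcsin(-0.03286087) = -1.883128°

-1.8831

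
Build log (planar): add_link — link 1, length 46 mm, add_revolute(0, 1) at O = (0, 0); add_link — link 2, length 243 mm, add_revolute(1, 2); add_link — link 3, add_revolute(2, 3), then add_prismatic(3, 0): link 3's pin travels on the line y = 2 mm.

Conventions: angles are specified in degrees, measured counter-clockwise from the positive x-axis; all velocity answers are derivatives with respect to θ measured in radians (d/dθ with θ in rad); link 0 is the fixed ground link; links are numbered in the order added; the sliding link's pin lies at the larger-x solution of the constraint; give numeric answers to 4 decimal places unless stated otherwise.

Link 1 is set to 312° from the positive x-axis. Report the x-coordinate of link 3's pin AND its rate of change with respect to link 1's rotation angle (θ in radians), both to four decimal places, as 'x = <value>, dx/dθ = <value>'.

geometry: r = 46 mm, L = 243 mm, e = 2 mm
crank pin P = (r cos θ, r sin θ) = (30.780008, -34.184662)
h = r sin θ − e = -34.184662 − 2 = -36.184662
x = r cos θ + √(L² − h²) = 30.780008 + 240.290803 = 271.070811
dx/dθ = −r sin θ − h·r cos θ/√(L² − h²) (θ in radians; h = -36.184662) = 38.819730

x = 271.0708, dx/dθ = 38.8197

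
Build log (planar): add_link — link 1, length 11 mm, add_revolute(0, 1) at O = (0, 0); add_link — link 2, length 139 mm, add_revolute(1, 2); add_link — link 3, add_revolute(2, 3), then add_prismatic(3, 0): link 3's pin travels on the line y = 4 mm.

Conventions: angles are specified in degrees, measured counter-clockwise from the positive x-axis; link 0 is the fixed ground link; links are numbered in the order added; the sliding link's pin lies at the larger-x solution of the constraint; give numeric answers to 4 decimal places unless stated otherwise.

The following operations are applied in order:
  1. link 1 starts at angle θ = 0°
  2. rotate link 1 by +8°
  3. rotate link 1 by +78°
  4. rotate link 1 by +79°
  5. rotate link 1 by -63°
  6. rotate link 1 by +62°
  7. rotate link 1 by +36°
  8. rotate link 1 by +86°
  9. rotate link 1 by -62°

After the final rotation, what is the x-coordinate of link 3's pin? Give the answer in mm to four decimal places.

geometry: r = 11 mm, L = 139 mm, e = 4 mm; θ starts at 0°
rotate link 1 by +8°: θ ← 0° +8° = 8°
rotate link 1 by +78°: θ ← 8° +78° = 86°
rotate link 1 by +79°: θ ← 86° +79° = 165°
rotate link 1 by -63°: θ ← 165° -63° = 102°
rotate link 1 by +62°: θ ← 102° +62° = 164°
rotate link 1 by +36°: θ ← 164° +36° = 200°
rotate link 1 by +86°: θ ← 200° +86° = 286°
rotate link 1 by -62°: θ ← 286° -62° = 224°
crank pin P = (r cos θ, r sin θ) = (-7.912738, -7.641242)
h = r sin θ − e = -7.641242 − 4 = -11.641242
x = r cos θ + √(L² − h²) = -7.912738 + 138.511666 = 130.598928

130.5989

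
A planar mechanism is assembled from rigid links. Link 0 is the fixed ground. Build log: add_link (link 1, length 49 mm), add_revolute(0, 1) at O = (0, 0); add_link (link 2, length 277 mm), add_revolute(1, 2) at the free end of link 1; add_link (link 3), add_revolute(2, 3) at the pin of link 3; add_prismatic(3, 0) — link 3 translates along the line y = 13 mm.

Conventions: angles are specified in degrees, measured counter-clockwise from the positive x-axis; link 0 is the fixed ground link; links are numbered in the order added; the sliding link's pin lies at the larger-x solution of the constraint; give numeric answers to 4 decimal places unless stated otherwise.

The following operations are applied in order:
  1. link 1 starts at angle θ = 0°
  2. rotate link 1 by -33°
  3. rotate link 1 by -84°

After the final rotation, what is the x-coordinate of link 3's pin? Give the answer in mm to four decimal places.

geometry: r = 49 mm, L = 277 mm, e = 13 mm; θ starts at 0°
rotate link 1 by -33°: θ ← 0° -33° = -33°
rotate link 1 by -84°: θ ← -33° -84° = -117°
crank pin P = (r cos θ, r sin θ) = (-22.245534, -43.659320)
h = r sin θ − e = -43.659320 − 13 = -56.659320
x = r cos θ + √(L² − h²) = -22.245534 + 271.143360 = 248.897825

248.8978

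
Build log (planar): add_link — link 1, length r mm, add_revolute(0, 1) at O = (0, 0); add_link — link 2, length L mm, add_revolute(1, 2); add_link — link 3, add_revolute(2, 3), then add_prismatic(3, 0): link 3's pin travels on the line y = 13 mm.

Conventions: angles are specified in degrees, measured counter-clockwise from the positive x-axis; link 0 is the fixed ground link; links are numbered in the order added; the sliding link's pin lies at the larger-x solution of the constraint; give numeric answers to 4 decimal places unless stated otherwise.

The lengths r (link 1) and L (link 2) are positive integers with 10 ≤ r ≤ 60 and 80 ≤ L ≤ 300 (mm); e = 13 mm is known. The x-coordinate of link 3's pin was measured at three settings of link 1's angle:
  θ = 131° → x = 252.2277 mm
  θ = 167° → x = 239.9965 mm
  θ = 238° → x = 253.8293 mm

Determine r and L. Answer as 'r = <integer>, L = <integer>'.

constraint per measurement: (x − r cos θ)² + (r sin θ − e)² = L²
subtracting the θ₁ and θ₂ equations cancels the r² and L² terms:
r = (x₁² − x₂²) / (2[(x₁cos θ₁ + e sin θ₁) − (x₂cos θ₂ + e sin θ₂)]) = 40.0001 → r = 40
L² = (x₁ − r cos θ₁)² + (r sin θ₁ − e)² = 77841.0155 → L = 279.0000 → L = 279
check at θ₃=238°: x = 253.8293 (printed 253.8293) ✓

r = 40, L = 279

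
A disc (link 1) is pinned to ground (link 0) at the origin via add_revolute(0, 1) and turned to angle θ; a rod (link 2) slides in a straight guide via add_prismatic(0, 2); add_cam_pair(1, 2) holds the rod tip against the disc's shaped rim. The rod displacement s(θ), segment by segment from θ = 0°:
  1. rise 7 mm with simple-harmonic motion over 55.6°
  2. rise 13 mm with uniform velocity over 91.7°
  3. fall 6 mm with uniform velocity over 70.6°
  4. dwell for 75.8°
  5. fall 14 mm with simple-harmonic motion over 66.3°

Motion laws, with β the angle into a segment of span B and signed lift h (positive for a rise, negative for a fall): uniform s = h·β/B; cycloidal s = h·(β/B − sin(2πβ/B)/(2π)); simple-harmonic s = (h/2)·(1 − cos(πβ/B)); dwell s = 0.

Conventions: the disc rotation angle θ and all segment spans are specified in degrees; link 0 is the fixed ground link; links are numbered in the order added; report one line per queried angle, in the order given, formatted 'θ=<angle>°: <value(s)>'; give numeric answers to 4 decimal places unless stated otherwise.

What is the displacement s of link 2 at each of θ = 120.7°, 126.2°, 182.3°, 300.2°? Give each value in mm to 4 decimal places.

segment 1 (0° to 55.6°, simple-harmonic, h = 7) is passed completely: s = 0.0000 + (7) = 7.0000
θ = 120.7° falls in segment 2 (55.6° to 147.3°, uniform, h = 13): β = 120.7 − 55.6 = 65.1°, B = 91.7°; Δs = 13·65.1/91.7 = 9.2290; s = 7.0000 + 9.2290 = 16.2290
θ = 126.2° falls in segment 2 (55.6° to 147.3°, uniform, h = 13): β = 126.2 − 55.6 = 70.6°, B = 91.7°; Δs = 13·70.6/91.7 = 10.0087; s = 7.0000 + 10.0087 = 17.0087
segment 2 (55.6° to 147.3°, uniform, h = 13) is passed completely: s = 7.0000 + (13) = 20.0000
θ = 182.3° falls in segment 3 (147.3° to 217.9°, uniform, h = -6): β = 182.3 − 147.3 = 35°, B = 70.6°; Δs = -6·35/70.6 = -2.9745; s = 20.0000 − 2.9745 = 17.0255
segment 3 (147.3° to 217.9°, uniform, h = -6) is passed completely: s = 20.0000 + (-6) = 14.0000
segment 4 (217.9° to 293.7°, dwell): s unchanged at 14.0000
θ = 300.2° falls in segment 5 (293.7° to 360°, simple-harmonic, h = -14): β = 300.2 − 293.7 = 6.5°, B = 66.3°; Δs = -14/2·(1 − cos(π·0.0980)) = -0.3294; s = 14.0000 − 0.3294 = 13.6706

θ=120.7°: 16.2290
θ=126.2°: 17.0087
θ=182.3°: 17.0255
θ=300.2°: 13.6706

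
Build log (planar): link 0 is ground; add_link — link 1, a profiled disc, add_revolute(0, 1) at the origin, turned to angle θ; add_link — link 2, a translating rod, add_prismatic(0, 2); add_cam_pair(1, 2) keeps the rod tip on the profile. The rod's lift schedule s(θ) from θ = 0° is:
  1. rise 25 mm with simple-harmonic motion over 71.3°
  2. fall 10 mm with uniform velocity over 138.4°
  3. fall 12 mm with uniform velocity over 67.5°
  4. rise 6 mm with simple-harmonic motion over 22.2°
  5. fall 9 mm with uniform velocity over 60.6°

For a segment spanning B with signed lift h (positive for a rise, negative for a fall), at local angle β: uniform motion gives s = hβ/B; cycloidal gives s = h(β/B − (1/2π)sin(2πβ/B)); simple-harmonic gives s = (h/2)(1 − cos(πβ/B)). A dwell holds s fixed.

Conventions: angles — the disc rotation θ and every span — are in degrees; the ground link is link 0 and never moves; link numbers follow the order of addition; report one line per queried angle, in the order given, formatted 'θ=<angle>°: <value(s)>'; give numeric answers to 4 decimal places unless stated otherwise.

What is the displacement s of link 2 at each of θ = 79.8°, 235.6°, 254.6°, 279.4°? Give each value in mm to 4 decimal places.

seg 1 [0°–71.3°] simple-harmonic, h=25: full span → s += 25 → s = 25.0000
seg 2 [71.3°–209.7°] uniform, h=-10: θ=79.8° here. β=8.5, B=138.4. -10·8.5/138.4 = -0.6142 → s = 24.3858
seg 2 [71.3°–209.7°] uniform, h=-10: full span → s += -10 → s = 15.0000
seg 3 [209.7°–277.2°] uniform, h=-12: θ=235.6° here. β=25.9, B=67.5. -12·25.9/67.5 = -4.6044 → s = 10.3956
seg 3 [209.7°–277.2°] uniform, h=-12: θ=254.6° here. β=44.9, B=67.5. -12·44.9/67.5 = -7.9822 → s = 7.0178
seg 3 [209.7°–277.2°] uniform, h=-12: full span → s += -12 → s = 3.0000
seg 4 [277.2°–299.4°] simple-harmonic, h=6: θ=279.4° here. β=2.2, B=22.2. 6/2·(1 − cos(π·0.0991)) = 0.1442 → s = 3.1442

θ=79.8°: 24.3858
θ=235.6°: 10.3956
θ=254.6°: 7.0178
θ=279.4°: 3.1442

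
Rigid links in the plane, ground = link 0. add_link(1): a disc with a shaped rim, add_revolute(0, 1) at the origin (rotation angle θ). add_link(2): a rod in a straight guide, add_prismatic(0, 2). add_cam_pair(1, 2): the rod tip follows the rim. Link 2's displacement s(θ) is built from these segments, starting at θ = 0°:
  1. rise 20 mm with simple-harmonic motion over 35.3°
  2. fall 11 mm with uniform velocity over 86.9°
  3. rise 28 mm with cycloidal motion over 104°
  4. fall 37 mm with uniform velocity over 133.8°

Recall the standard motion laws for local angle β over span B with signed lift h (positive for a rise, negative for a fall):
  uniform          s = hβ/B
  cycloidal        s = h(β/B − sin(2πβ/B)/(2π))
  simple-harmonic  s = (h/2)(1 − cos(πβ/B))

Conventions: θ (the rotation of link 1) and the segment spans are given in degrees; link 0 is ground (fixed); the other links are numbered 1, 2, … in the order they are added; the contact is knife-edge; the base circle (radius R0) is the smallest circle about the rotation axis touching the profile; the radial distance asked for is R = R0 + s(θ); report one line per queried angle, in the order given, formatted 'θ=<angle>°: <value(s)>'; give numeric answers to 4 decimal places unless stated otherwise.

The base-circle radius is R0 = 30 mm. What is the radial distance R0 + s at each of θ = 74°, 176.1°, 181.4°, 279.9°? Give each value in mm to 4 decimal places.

segment 1 (0° to 35.3°, simple-harmonic, h = 20) is passed completely: s = 0.0000 + (20) = 20.0000
θ = 74° falls in segment 2 (35.3° to 122.2°, uniform, h = -11): β = 74 − 35.3 = 38.7°, B = 86.9°; Δs = -11·38.7/86.9 = -4.8987; s = 20.0000 − 4.8987 = 15.1013
segment 2 (35.3° to 122.2°, uniform, h = -11) is passed completely: s = 20.0000 + (-11) = 9.0000
θ = 176.1° falls in segment 3 (122.2° to 226.2°, cycloidal, h = 28): β = 176.1 − 122.2 = 53.9°, B = 104°; Δs = 28·(0.5183 − sin(2π·0.5183)/(2π)) = 15.0220; s = 9.0000 + 15.0220 = 24.0220
θ = 181.4° falls in segment 3 (122.2° to 226.2°, cycloidal, h = 28): β = 181.4 − 122.2 = 59.2°, B = 104°; Δs = 28·(0.5692 − sin(2π·0.5692)/(2π)) = 17.8164; s = 9.0000 + 17.8164 = 26.8164
segment 3 (122.2° to 226.2°, cycloidal, h = 28) is passed completely: s = 9.0000 + (28) = 37.0000
θ = 279.9° falls in segment 4 (226.2° to 360°, uniform, h = -37): β = 279.9 − 226.2 = 53.7°, B = 133.8°; Δs = -37·53.7/133.8 = -14.8498; s = 37.0000 − 14.8498 = 22.1502
θ=74°: R = R0 + s = 30 + 15.1013 = 45.1013
θ=176.1°: R = R0 + s = 30 + 24.0220 = 54.0220
θ=181.4°: R = R0 + s = 30 + 26.8164 = 56.8164
θ=279.9°: R = R0 + s = 30 + 22.1502 = 52.1502

θ=74°: 45.1013
θ=176.1°: 54.0220
θ=181.4°: 56.8164
θ=279.9°: 52.1502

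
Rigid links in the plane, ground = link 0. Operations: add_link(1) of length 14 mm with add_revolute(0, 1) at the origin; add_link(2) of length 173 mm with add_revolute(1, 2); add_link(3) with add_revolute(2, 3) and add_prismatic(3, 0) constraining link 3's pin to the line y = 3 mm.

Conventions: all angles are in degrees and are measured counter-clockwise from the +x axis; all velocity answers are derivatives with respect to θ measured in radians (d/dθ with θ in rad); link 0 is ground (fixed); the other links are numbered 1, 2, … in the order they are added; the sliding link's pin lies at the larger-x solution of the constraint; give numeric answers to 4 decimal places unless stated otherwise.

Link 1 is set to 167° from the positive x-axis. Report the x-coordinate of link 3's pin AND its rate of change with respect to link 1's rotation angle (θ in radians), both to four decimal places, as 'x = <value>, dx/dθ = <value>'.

geometry: r = 14 mm, L = 173 mm, e = 3 mm
crank pin P = (r cos θ, r sin θ) = (-13.641181, 3.149315)
h = r sin θ − e = 3.149315 − 3 = 0.149315
x = r cos θ + √(L² − h²) = -13.641181 + 172.999936 = 159.358755
dx/dθ = −r sin θ − h·r cos θ/√(L² − h²) (θ in radians; h = 0.149315) = -3.137541

x = 159.3588, dx/dθ = -3.1375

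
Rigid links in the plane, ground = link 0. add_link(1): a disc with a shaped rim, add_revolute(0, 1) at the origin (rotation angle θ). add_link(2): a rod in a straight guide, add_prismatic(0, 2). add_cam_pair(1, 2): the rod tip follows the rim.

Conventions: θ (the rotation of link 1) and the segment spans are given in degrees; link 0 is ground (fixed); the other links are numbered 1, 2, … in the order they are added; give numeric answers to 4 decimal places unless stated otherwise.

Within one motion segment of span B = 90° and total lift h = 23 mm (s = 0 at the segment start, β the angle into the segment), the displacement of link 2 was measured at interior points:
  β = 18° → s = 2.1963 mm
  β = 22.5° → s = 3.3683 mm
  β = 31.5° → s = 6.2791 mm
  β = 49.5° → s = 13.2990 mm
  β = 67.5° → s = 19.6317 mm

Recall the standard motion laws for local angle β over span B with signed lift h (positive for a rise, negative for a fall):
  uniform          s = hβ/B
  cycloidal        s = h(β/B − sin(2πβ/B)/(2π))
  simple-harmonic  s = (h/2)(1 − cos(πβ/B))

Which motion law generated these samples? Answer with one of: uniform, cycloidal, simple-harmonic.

candidates at β/B = r: uniform s = h·r (linear in β); cycloidal s = h·(r − sin(2πr)/(2π)); simple-harmonic s = (h/2)(1 − cos(πr))
β=18°: printed 2.1963 | uniform 4.6000, cycloidal 1.1186, simple-harmonic 2.1963
β=22.5°: printed 3.3683 | uniform 5.7500, cycloidal 2.0894, simple-harmonic 3.3683
β=31.5°: printed 6.2791 | uniform 8.0500, cycloidal 5.0885, simple-harmonic 6.2791
β=49.5°: printed 13.2990 | uniform 12.6500, cycloidal 13.7812, simple-harmonic 13.2990
β=67.5°: printed 19.6317 | uniform 17.2500, cycloidal 20.9106, simple-harmonic 19.6317
only one law matches every sample → simple-harmonic

simple-harmonic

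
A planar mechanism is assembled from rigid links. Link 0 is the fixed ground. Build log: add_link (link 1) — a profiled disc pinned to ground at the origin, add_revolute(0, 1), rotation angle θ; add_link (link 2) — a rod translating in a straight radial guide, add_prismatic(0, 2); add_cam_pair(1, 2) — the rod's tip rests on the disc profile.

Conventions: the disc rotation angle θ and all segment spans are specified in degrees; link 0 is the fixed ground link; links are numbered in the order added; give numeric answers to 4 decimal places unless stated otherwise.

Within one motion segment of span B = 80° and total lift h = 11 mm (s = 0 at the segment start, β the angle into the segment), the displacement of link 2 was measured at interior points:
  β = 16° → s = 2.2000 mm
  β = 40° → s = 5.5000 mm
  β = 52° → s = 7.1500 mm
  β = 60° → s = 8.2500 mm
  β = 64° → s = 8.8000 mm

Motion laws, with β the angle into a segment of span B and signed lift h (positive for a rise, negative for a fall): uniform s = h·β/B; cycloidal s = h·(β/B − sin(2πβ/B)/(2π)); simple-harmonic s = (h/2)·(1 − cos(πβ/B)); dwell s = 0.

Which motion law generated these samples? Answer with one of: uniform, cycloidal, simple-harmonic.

candidates at β/B = r: uniform s = h·r (linear in β); cycloidal s = h·(r − sin(2πr)/(2π)); simple-harmonic s = (h/2)(1 − cos(πr))
β=16°: printed 2.2000 | uniform 2.2000, cycloidal 0.5350, simple-harmonic 1.0504
β=40°: printed 5.5000 | uniform 5.5000, cycloidal 5.5000, simple-harmonic 5.5000
β=52°: printed 7.1500 | uniform 7.1500, cycloidal 8.5663, simple-harmonic 7.9969
β=60°: printed 8.2500 | uniform 8.2500, cycloidal 10.0007, simple-harmonic 9.3891
β=64°: printed 8.8000 | uniform 8.8000, cycloidal 10.4650, simple-harmonic 9.9496
only one law matches every sample → uniform

uniform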